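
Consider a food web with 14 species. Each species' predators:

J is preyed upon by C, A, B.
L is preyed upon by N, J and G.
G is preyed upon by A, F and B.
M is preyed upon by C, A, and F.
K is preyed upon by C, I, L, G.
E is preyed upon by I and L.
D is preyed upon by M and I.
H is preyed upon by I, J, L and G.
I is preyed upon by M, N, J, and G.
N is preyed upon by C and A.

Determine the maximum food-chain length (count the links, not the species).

One longest chain: E → I → G → B.
It has 4 species and 3 links.

3 links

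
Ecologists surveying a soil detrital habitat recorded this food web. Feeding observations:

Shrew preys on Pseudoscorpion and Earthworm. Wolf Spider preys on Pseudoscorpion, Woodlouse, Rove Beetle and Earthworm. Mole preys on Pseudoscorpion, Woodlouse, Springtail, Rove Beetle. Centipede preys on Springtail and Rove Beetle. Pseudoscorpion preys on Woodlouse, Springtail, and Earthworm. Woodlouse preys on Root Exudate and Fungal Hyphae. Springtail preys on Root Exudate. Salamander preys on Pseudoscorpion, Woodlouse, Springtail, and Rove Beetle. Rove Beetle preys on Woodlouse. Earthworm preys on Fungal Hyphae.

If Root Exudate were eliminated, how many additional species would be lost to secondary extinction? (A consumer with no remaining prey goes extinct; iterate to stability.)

Remove Root Exudate.
Round 1: Springtail (all prey gone) → extinct.
No further losses. Total secondary extinctions: 1.

1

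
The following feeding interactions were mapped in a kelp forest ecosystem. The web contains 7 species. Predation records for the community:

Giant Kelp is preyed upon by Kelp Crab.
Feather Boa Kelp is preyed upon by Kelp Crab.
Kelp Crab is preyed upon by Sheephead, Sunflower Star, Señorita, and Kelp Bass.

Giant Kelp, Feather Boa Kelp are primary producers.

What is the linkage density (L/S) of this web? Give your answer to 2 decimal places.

There are L = 6 links among S = 7 species.
L/S = 6/7 = 0.8571 ≈ 0.86.

L/S = 0.86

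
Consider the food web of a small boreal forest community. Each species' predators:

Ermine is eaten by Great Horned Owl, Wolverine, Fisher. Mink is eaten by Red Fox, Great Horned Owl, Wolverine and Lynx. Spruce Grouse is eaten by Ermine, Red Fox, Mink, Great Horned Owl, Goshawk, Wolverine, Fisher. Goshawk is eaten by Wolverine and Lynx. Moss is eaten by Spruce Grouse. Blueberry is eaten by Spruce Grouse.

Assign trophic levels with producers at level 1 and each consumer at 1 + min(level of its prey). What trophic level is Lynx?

Blueberry is a producer → level 1.
Spruce Grouse eats Blueberry → level 2.
Mink eats Spruce Grouse → level 3.
Lynx eats Mink → level 4.
No prey of Lynx is below level 3, so 4 is the minimum.

Trophic level 4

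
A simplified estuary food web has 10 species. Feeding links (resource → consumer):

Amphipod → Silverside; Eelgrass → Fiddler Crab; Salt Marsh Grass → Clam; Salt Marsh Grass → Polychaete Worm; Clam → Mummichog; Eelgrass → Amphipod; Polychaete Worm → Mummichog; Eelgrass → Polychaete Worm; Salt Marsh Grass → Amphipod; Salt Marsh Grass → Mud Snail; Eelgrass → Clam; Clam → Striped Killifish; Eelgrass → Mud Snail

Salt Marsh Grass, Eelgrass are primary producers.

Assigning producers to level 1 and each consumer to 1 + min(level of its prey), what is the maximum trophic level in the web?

3

Producers (level 1): Salt Marsh Grass, Eelgrass.
Following each consumer down to its lowest-level prey: Salt Marsh Grass → Amphipod → Silverside (levels 1 through 3).
All prey of Silverside (Amphipod 2) are at level 2 or above, so Silverside is at level 1 + 2 = 3.
Every consumer has at least one prey at level 2 or below, so none exceeds level 3.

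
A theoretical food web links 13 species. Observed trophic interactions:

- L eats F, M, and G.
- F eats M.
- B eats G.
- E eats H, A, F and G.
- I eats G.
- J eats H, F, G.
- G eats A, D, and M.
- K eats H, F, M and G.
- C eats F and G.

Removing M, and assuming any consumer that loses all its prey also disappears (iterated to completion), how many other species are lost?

1

Remove M.
Round 1: F (all prey gone) → extinct.
No further losses. Total secondary extinctions: 1.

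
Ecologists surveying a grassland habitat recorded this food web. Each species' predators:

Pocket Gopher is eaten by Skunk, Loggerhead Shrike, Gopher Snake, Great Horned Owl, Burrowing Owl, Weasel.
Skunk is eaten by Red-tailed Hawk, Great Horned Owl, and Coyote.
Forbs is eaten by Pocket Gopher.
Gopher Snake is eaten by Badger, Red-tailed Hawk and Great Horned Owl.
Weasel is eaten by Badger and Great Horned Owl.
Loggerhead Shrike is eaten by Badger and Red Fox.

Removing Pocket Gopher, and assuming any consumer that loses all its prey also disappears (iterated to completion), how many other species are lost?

10

Remove Pocket Gopher.
Round 1: Loggerhead Shrike (all prey gone), Burrowing Owl (all prey gone), Skunk (all prey gone), Gopher Snake (all prey gone), Weasel (all prey gone) → extinct.
Round 2: Coyote (all prey gone), Badger (all prey gone), Great Horned Owl (all prey gone), Red Fox (all prey gone), Red-tailed Hawk (all prey gone) → extinct.
No further losses. Total secondary extinctions: 10.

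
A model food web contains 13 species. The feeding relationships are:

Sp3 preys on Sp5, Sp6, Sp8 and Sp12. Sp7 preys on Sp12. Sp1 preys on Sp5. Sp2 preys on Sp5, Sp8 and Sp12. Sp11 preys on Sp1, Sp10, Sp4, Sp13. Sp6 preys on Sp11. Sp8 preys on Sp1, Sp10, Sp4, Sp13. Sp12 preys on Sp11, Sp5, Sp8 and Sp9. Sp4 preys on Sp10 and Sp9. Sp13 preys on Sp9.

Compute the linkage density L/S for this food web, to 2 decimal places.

L/S = 1.92

There are L = 25 links among S = 13 species.
L/S = 25/13 = 1.9231 ≈ 1.92.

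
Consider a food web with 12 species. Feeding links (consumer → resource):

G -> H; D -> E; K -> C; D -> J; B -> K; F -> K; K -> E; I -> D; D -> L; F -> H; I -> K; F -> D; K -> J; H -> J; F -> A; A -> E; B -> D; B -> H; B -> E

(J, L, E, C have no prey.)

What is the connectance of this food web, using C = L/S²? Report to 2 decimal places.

The web has S = 12 species and L = 19 feeding links.
C = L / S² = 19 / 144 = 0.1319 ≈ 0.13.

C = 0.13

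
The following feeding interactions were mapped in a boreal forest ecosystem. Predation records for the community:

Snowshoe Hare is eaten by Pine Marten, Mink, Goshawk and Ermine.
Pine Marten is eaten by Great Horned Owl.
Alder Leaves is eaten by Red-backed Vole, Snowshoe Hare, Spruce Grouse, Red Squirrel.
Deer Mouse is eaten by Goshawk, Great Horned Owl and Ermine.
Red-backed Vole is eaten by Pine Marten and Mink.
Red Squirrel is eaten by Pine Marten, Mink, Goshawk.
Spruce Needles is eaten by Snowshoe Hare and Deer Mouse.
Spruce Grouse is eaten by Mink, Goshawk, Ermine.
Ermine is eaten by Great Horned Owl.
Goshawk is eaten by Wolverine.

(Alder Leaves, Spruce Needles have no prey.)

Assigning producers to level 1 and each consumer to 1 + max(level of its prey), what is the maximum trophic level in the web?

4

Producers (level 1): Alder Leaves, Spruce Needles.
Spruce Needles → Deer Mouse → Ermine → Great Horned Owl gives Great Horned Owl level 4.
No species has a prey at level 4, so no species reaches level 5.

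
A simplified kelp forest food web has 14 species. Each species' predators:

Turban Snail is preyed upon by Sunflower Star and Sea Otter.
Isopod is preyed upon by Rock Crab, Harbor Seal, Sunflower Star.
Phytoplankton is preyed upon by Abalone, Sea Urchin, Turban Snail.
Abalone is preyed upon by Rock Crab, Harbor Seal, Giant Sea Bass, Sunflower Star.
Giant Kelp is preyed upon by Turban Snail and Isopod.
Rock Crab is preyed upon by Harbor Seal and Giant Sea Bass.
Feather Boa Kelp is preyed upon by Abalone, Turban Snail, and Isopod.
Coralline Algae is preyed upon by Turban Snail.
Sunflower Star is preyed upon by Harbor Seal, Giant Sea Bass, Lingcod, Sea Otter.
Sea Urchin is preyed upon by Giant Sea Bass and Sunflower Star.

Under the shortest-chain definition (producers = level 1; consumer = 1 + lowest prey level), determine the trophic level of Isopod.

Trophic level 2

Giant Kelp is a producer → level 1.
Isopod eats Giant Kelp → level 2.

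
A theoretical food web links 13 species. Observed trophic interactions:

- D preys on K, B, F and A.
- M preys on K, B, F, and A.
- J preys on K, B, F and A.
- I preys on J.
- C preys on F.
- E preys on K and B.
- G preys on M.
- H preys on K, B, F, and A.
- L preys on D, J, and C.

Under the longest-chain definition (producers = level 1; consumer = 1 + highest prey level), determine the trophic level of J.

Trophic level 2

F is a producer → level 1.
J eats F (level 1); other prey at levels: K 1, B 1, A 1 → level 2.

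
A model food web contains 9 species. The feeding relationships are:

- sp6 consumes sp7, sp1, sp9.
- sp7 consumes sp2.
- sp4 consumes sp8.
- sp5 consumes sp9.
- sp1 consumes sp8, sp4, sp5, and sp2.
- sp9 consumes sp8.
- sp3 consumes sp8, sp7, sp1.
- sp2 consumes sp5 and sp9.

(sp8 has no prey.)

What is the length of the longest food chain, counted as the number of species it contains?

One longest chain: sp8 → sp9 → sp5 → sp2 → sp1 → sp3.
It has 6 species and 5 links.

6 species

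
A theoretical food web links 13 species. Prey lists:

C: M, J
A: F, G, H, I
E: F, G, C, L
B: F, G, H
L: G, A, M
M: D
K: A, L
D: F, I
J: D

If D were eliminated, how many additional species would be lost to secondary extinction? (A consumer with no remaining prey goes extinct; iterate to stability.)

3

Remove D.
Round 1: M (all prey gone), J (all prey gone) → extinct.
Round 2: C (all prey gone) → extinct.
No further losses. Total secondary extinctions: 3.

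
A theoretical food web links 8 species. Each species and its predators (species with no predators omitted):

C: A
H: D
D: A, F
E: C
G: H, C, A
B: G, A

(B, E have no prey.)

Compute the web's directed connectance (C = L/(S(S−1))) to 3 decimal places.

The web has S = 8 species and L = 10 feeding links.
C = L / (S(S−1)) = 10 / 56 = 0.1786 ≈ 0.179.

C = 0.179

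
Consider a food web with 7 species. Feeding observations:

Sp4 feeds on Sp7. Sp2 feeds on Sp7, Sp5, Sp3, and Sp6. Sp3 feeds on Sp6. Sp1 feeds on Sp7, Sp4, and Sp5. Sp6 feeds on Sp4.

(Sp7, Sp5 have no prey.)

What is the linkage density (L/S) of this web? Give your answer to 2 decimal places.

L/S = 1.43

There are L = 10 links among S = 7 species.
L/S = 10/7 = 1.4286 ≈ 1.43.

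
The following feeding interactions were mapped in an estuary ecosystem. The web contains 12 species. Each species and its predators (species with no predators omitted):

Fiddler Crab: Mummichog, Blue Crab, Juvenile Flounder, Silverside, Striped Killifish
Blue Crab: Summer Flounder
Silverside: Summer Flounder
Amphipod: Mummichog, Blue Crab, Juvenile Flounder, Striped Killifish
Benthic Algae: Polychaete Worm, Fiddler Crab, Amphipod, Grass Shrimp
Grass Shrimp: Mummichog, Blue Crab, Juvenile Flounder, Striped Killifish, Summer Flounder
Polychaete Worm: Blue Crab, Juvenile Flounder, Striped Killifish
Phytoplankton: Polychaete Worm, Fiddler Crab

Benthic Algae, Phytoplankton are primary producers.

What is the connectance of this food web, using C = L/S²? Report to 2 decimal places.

C = 0.17

The web has S = 12 species and L = 25 feeding links.
C = L / S² = 25 / 144 = 0.1736 ≈ 0.17.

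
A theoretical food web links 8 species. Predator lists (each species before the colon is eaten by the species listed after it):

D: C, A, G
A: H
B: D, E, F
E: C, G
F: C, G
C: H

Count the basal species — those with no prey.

1

Basal species (no prey listed): B.
Count: 1.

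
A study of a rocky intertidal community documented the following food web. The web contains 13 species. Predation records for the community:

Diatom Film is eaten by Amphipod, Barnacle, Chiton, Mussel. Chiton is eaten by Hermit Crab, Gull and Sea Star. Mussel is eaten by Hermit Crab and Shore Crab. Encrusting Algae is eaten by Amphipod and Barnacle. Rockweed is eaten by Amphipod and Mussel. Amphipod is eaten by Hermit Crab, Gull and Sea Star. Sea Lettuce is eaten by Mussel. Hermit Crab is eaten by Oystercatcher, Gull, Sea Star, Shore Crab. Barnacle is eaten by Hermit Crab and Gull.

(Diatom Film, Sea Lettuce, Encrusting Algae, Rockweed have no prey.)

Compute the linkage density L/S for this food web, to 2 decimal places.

L/S = 1.77

There are L = 23 links among S = 13 species.
L/S = 23/13 = 1.7692 ≈ 1.77.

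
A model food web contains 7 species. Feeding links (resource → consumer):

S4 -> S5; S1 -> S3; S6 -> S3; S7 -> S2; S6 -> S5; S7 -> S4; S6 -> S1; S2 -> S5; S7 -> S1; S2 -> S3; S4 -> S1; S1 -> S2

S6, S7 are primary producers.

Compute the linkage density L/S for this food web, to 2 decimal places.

There are L = 12 links among S = 7 species.
L/S = 12/7 = 1.7143 ≈ 1.71.

L/S = 1.71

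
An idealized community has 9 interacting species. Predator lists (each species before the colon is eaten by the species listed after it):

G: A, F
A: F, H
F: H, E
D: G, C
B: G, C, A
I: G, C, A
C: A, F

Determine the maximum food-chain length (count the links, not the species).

One longest chain: B → G → A → F → H.
It has 5 species and 4 links.

4 links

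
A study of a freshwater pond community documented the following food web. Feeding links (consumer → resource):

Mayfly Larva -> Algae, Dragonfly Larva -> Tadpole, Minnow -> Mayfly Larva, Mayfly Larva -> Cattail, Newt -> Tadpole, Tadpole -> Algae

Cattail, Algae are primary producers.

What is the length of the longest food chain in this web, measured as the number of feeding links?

One longest chain: Algae → Tadpole → Newt.
It has 3 species and 2 links.

2 links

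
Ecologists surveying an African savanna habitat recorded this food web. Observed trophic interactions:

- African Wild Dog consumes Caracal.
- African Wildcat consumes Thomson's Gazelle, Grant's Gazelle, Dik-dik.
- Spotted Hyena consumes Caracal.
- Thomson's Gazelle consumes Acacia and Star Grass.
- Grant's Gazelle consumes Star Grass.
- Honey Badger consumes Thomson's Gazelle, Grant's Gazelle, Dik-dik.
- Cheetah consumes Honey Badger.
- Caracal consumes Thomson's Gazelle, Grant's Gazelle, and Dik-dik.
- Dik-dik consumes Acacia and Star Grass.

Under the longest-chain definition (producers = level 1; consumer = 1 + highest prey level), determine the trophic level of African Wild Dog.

Trophic level 4

Star Grass is a producer → level 1.
Grant's Gazelle eats Star Grass → level 2.
Caracal eats Grant's Gazelle (level 2); other prey at levels: Dik-dik 2, Thomson's Gazelle 2 → level 3.
African Wild Dog eats Caracal → level 4.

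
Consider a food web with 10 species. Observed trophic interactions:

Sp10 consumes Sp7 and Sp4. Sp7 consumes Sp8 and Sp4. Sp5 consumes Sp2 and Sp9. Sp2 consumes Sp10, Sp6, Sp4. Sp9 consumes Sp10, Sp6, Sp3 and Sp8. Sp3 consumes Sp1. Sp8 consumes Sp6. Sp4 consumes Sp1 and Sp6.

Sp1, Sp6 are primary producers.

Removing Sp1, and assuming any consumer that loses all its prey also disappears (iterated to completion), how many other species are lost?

1

Remove Sp1.
Round 1: Sp3 (all prey gone) → extinct.
No further losses. Total secondary extinctions: 1.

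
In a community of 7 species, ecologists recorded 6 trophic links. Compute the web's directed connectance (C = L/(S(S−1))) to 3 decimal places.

C = 0.143

The web has S = 7 species and L = 6 feeding links.
C = L / (S(S−1)) = 6 / 42 = 0.1429 ≈ 0.143.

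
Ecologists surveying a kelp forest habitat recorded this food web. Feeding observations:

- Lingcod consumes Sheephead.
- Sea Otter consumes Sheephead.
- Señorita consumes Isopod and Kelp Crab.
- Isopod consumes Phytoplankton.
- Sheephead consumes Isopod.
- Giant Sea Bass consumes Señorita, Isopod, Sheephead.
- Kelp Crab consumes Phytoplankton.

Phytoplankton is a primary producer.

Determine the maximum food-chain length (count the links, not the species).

One longest chain: Phytoplankton → Isopod → Sheephead → Lingcod.
It has 4 species and 3 links.

3 links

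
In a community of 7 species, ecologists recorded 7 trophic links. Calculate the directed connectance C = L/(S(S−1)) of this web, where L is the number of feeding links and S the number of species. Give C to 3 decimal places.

C = 0.167

The web has S = 7 species and L = 7 feeding links.
C = L / (S(S−1)) = 7 / 42 = 0.1667 ≈ 0.167.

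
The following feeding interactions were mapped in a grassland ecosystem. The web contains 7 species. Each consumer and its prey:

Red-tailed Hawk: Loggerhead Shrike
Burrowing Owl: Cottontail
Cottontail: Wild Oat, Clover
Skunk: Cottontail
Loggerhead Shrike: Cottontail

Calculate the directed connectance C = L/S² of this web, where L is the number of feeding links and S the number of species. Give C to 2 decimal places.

C = 0.12

The web has S = 7 species and L = 6 feeding links.
C = L / S² = 6 / 49 = 0.1224 ≈ 0.12.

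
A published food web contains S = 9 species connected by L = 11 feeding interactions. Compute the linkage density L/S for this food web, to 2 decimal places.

L/S = 1.22

There are L = 11 links among S = 9 species.
L/S = 11/9 = 1.2222 ≈ 1.22.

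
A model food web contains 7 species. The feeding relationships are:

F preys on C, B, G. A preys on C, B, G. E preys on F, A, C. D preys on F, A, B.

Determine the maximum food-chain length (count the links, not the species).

One longest chain: B → A → D.
It has 3 species and 2 links.

2 links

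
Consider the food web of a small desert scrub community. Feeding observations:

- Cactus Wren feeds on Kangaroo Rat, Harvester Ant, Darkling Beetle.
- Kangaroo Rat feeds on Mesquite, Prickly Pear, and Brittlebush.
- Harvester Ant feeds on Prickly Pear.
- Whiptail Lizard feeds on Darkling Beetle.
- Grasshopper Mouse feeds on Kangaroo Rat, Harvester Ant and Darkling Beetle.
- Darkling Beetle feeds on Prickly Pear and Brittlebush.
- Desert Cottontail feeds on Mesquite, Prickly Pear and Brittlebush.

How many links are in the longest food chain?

2 links

One longest chain: Prickly Pear → Harvester Ant → Cactus Wren.
It has 3 species and 2 links.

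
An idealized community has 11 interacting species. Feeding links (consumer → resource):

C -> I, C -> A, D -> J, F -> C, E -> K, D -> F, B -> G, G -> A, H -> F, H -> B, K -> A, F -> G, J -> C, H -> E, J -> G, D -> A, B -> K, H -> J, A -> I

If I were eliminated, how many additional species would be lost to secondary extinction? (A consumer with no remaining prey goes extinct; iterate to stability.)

10

Remove I.
Round 1: A (all prey gone) → extinct.
Round 2: C (all prey gone), K (all prey gone), G (all prey gone) → extinct.
Round 3: B (all prey gone), J (all prey gone), F (all prey gone), E (all prey gone) → extinct.
Round 4: D (all prey gone), H (all prey gone) → extinct.
No further losses. Total secondary extinctions: 10.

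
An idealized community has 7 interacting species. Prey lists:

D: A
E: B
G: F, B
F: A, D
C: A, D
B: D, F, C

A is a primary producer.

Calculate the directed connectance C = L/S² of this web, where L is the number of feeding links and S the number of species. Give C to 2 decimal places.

The web has S = 7 species and L = 11 feeding links.
C = L / S² = 11 / 49 = 0.2245 ≈ 0.22.

C = 0.22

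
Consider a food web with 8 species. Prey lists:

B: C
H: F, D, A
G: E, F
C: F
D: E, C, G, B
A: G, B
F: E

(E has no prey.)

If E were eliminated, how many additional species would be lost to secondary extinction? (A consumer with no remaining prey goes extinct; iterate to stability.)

7

Remove E.
Round 1: F (all prey gone) → extinct.
Round 2: C (all prey gone), G (all prey gone) → extinct.
Round 3: B (all prey gone) → extinct.
Round 4: D (all prey gone), A (all prey gone) → extinct.
Round 5: H (all prey gone) → extinct.
No further losses. Total secondary extinctions: 7.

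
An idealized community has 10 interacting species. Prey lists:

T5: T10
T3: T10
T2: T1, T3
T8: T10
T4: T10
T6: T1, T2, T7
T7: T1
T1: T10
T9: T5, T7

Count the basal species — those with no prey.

Basal species (no prey listed): T10.
Count: 1.

1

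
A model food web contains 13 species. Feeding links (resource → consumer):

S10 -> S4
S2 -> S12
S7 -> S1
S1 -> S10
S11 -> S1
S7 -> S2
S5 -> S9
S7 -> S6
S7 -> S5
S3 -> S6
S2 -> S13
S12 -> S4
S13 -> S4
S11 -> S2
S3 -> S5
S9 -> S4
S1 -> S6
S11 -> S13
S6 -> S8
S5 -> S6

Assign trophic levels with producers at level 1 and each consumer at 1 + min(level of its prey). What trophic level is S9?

Trophic level 3

S3 is a producer → level 1.
S5 eats S3 → level 2.
S9 eats S5 → level 3.
No prey of S9 is below level 2, so 3 is the minimum.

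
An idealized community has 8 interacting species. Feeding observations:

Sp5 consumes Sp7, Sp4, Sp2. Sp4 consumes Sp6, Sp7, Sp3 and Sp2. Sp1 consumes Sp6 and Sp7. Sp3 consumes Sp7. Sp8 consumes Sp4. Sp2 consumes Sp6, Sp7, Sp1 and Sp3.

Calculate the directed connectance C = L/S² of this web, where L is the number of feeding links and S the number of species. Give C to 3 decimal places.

The web has S = 8 species and L = 15 feeding links.
C = L / S² = 15 / 64 = 0.2344 ≈ 0.234.

C = 0.234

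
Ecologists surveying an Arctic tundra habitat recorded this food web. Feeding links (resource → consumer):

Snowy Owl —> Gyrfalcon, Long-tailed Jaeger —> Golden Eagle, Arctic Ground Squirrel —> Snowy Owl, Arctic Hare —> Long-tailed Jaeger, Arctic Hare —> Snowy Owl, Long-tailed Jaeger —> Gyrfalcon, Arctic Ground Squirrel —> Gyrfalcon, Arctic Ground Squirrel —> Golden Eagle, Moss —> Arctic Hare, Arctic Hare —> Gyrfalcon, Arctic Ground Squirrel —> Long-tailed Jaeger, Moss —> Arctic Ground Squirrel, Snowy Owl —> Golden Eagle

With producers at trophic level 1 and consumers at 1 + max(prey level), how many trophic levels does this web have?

Producers (level 1): Moss.
Moss → Arctic Ground Squirrel → Long-tailed Jaeger → Golden Eagle gives Golden Eagle level 4.
No species has a prey at level 4, so no species reaches level 5.

4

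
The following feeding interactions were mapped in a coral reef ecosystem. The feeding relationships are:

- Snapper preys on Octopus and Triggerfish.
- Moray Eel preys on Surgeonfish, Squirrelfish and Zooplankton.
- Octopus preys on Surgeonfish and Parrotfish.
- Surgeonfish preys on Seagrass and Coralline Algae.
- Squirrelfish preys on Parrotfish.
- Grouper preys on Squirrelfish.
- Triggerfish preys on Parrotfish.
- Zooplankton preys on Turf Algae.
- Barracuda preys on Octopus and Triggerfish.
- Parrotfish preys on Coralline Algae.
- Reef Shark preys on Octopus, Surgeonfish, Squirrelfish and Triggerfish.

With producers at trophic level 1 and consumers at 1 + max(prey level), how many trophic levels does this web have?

Producers (level 1): Turf Algae, Coralline Algae, Seagrass.
Coralline Algae → Parrotfish → Squirrelfish → Moray Eel gives Moray Eel level 4.
No species has a prey at level 4, so no species reaches level 5.

4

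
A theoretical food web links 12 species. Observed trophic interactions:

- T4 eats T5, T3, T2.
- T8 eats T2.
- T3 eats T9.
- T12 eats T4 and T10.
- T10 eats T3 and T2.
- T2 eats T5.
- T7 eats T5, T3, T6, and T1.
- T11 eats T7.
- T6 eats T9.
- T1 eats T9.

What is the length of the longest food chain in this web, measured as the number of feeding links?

3 links

One longest chain: T9 → T3 → T7 → T11.
It has 4 species and 3 links.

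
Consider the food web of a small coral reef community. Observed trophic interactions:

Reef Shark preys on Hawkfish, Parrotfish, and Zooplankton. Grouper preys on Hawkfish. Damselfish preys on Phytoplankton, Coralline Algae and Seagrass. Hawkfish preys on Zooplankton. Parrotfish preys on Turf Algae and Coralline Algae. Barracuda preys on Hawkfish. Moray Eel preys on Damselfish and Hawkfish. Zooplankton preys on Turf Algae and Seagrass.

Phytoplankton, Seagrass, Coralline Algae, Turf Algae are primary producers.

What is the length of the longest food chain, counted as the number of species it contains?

4 species

One longest chain: Seagrass → Zooplankton → Hawkfish → Reef Shark.
It has 4 species and 3 links.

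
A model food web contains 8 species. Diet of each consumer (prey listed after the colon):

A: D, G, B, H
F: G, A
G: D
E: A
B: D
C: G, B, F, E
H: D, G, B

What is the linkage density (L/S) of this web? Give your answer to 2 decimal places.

L/S = 2.00

There are L = 16 links among S = 8 species.
L/S = 16/8 = 2.0000 ≈ 2.00.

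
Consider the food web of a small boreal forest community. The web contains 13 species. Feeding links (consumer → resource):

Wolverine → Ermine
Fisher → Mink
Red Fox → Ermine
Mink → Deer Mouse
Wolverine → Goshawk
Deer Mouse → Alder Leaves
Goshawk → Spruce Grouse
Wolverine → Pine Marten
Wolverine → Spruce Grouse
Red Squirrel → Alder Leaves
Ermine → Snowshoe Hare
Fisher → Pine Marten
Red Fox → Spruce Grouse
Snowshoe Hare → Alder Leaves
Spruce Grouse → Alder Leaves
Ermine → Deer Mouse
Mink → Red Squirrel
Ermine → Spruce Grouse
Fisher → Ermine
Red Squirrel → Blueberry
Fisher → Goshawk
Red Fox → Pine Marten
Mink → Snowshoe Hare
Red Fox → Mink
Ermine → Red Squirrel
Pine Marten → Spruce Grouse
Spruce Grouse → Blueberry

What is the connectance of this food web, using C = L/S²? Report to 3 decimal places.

C = 0.160

The web has S = 13 species and L = 27 feeding links.
C = L / S² = 27 / 169 = 0.1598 ≈ 0.160.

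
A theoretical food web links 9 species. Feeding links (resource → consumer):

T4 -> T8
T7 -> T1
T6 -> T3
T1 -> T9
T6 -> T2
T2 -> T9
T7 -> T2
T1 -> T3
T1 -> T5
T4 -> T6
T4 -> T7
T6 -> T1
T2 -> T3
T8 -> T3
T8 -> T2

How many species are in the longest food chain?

One longest chain: T4 → T8 → T2 → T9.
It has 4 species and 3 links.

4 species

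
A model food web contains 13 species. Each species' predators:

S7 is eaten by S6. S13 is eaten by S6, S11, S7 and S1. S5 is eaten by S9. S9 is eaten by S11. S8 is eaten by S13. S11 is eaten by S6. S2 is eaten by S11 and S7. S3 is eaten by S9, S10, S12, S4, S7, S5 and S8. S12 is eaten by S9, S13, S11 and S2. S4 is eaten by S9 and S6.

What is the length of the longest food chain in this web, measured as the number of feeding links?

4 links

One longest chain: S3 → S12 → S2 → S7 → S6.
It has 5 species and 4 links.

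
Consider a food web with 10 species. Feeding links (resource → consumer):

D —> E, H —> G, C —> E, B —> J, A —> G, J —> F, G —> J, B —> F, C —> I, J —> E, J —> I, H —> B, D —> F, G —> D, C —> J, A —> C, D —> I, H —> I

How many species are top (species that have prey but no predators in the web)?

Top species (has prey, but nothing eats it): I, F, E.
Count: 3.

3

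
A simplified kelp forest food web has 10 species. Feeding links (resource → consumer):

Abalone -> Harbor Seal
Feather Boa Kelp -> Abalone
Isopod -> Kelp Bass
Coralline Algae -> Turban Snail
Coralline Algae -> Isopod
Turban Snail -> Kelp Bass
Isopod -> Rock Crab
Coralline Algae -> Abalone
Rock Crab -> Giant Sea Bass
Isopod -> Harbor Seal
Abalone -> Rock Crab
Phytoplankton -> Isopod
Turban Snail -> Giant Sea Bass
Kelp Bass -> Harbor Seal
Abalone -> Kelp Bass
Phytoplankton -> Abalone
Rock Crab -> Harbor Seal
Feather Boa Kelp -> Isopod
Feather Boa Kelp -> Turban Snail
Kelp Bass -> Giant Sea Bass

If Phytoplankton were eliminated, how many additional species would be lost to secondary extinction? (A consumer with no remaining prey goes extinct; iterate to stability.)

Remove Phytoplankton.
Every predator of it retains at least one other prey: Isopod still has Coralline Algae, Feather Boa Kelp; Abalone still has Coralline Algae, Feather Boa Kelp.
No consumer loses all prey, so no secondary extinctions occur.

0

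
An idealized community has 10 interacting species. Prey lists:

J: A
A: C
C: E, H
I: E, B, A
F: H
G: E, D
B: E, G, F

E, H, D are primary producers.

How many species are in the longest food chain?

4 species

One longest chain: E → G → B → I.
It has 4 species and 3 links.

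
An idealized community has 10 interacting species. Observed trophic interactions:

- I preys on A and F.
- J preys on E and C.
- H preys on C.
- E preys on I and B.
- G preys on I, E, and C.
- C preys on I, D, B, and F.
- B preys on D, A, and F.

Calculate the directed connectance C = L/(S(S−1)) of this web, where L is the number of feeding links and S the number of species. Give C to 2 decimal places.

The web has S = 10 species and L = 17 feeding links.
C = L / (S(S−1)) = 17 / 90 = 0.1889 ≈ 0.19.

C = 0.19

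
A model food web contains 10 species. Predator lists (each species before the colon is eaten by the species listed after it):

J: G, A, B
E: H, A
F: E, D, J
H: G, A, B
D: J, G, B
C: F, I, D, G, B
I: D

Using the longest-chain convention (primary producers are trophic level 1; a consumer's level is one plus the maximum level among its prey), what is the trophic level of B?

C is a producer → level 1.
F eats C → level 2.
D eats F (level 2); other prey at levels: C 1, I 2 → level 3.
J eats D (level 3); other prey at levels: F 2 → level 4.
B eats J (level 4); other prey at levels: C 1, D 3, H 4 → level 5.

Trophic level 5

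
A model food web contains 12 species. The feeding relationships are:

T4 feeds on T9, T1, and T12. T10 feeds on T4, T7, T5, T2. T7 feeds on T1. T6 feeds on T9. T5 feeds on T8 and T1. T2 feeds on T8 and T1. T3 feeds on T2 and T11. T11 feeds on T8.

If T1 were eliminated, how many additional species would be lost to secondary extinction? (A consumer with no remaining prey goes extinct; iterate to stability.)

Remove T1.
Round 1: T7 (all prey gone) → extinct.
No further losses. Total secondary extinctions: 1.

1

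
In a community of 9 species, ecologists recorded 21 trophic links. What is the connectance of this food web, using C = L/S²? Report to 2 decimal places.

C = 0.26

The web has S = 9 species and L = 21 feeding links.
C = L / S² = 21 / 81 = 0.2593 ≈ 0.26.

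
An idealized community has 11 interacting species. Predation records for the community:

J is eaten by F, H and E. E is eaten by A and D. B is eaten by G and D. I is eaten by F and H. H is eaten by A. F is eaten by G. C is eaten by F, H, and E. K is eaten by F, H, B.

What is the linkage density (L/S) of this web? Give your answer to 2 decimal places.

There are L = 17 links among S = 11 species.
L/S = 17/11 = 1.5455 ≈ 1.55.

L/S = 1.55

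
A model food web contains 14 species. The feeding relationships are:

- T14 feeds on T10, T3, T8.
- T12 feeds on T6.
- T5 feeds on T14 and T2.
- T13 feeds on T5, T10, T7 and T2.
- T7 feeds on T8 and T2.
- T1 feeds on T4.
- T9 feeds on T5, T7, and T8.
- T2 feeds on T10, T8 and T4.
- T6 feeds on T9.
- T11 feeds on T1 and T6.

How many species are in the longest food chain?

One longest chain: T10 → T2 → T5 → T9 → T6 → T11.
It has 6 species and 5 links.

6 species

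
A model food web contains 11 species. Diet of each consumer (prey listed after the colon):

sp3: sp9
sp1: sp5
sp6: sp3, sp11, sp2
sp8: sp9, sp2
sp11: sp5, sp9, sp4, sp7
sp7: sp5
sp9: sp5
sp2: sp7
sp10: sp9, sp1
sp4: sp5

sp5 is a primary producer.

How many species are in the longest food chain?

4 species

One longest chain: sp5 → sp7 → sp2 → sp6.
It has 4 species and 3 links.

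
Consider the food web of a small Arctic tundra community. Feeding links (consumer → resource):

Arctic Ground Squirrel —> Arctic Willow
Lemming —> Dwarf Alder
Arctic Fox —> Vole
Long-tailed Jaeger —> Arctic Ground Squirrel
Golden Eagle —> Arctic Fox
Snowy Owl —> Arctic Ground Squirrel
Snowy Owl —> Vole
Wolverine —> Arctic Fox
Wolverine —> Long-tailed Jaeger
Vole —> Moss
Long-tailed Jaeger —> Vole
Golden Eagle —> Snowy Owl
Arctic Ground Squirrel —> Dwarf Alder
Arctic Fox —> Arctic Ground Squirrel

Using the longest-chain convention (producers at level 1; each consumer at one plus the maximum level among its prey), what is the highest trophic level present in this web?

4

Producers (level 1): Arctic Willow, Dwarf Alder, Moss.
Moss → Vole → Arctic Fox → Golden Eagle gives Golden Eagle level 4.
No species has a prey at level 4, so no species reaches level 5.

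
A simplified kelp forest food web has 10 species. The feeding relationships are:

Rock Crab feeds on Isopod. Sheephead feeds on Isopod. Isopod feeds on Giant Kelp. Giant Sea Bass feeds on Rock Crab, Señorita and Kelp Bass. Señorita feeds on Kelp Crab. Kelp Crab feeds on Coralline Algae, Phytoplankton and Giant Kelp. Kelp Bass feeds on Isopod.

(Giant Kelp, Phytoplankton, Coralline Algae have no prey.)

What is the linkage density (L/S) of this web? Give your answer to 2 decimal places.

There are L = 11 links among S = 10 species.
L/S = 11/10 = 1.1000 ≈ 1.10.

L/S = 1.10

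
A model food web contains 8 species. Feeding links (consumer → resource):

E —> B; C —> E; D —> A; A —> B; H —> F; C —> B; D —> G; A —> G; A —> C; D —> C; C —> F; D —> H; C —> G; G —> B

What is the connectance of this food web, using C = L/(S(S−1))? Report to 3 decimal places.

The web has S = 8 species and L = 14 feeding links.
C = L / (S(S−1)) = 14 / 56 = 0.2500 ≈ 0.250.

C = 0.250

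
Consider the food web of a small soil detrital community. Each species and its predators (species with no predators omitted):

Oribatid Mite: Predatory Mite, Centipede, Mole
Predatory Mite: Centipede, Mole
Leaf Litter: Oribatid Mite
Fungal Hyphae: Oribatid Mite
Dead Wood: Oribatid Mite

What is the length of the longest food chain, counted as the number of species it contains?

One longest chain: Leaf Litter → Oribatid Mite → Predatory Mite → Centipede.
It has 4 species and 3 links.

4 species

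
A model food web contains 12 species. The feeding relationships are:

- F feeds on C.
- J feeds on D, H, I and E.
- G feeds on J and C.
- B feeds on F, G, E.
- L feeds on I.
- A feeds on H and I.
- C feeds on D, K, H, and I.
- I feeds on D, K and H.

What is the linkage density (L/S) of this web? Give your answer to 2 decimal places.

L/S = 1.67

There are L = 20 links among S = 12 species.
L/S = 20/12 = 1.6667 ≈ 1.67.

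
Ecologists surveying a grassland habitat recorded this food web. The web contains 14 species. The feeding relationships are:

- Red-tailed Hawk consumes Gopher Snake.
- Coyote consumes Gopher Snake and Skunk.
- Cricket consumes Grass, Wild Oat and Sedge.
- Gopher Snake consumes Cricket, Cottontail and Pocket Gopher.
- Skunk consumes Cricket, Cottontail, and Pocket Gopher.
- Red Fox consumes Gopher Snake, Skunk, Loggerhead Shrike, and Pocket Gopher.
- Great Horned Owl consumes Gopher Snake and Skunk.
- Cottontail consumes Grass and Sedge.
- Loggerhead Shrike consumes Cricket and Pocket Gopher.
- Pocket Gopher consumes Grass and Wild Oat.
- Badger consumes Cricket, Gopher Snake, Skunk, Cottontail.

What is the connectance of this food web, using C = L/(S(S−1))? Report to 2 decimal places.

The web has S = 14 species and L = 28 feeding links.
C = L / (S(S−1)) = 28 / 182 = 0.1538 ≈ 0.15.

C = 0.15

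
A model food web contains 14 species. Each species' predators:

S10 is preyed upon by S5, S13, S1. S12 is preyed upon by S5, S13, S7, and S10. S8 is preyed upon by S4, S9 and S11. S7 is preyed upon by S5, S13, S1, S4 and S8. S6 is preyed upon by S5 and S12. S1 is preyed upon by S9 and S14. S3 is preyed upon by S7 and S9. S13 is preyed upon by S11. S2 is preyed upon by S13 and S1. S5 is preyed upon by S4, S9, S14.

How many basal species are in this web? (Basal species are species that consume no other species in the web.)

3

Basal species (no prey listed): S2, S3, S6.
Count: 3.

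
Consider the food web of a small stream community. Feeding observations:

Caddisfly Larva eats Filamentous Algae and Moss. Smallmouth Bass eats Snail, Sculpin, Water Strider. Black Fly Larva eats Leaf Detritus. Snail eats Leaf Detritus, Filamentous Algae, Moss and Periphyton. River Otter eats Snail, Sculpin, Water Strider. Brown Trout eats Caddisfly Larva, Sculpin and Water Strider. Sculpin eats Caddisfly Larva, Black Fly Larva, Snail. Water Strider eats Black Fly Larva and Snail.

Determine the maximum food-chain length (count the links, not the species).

3 links

One longest chain: Leaf Detritus → Black Fly Larva → Sculpin → Brown Trout.
It has 4 species and 3 links.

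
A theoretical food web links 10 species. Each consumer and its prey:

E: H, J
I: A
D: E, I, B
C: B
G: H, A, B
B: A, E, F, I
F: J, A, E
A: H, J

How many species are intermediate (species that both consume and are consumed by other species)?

5

Intermediate species (has both prey and predators): A, E, F, I, B.
Count: 5.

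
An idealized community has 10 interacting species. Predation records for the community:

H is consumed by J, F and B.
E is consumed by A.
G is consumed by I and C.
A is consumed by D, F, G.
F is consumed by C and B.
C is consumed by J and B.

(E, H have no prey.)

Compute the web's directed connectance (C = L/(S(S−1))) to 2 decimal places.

The web has S = 10 species and L = 13 feeding links.
C = L / (S(S−1)) = 13 / 90 = 0.1444 ≈ 0.14.

C = 0.14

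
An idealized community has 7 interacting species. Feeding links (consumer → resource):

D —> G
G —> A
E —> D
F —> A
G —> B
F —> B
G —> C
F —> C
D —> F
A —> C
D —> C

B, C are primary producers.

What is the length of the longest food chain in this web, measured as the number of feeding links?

4 links

One longest chain: C → A → F → D → E.
It has 5 species and 4 links.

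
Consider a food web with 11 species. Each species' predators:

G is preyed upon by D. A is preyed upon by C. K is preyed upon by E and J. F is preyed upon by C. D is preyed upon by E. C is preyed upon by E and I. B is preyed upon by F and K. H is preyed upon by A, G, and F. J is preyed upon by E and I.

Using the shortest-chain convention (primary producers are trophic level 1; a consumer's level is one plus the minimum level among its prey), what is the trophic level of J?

Trophic level 3

B is a producer → level 1.
K eats B → level 2.
J eats K → level 3.
No prey of J is below level 2, so 3 is the minimum.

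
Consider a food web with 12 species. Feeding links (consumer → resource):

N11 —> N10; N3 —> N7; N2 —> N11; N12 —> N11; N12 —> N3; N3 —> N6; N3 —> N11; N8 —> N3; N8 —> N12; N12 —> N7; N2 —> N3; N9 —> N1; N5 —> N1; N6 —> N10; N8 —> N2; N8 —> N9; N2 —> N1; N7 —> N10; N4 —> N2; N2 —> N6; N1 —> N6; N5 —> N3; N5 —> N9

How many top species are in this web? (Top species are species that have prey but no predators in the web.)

Top species (has prey, but nothing eats it): N4, N8, N5.
Count: 3.

3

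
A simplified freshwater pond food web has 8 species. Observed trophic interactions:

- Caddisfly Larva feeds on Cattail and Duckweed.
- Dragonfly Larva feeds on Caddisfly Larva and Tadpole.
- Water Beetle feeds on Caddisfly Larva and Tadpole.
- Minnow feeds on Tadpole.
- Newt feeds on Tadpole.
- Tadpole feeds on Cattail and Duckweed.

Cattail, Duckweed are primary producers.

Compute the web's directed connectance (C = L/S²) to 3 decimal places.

C = 0.156

The web has S = 8 species and L = 10 feeding links.
C = L / S² = 10 / 64 = 0.1562 ≈ 0.156.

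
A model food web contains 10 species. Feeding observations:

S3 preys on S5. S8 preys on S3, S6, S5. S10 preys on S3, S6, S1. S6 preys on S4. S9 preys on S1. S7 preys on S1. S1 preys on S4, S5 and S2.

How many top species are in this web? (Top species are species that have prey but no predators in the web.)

4

Top species (has prey, but nothing eats it): S7, S10, S8, S9.
Count: 4.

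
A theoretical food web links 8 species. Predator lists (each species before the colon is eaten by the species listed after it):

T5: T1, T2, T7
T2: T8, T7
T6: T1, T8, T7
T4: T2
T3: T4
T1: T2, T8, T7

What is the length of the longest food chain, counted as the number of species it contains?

One longest chain: T5 → T1 → T2 → T8.
It has 4 species and 3 links.

4 species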